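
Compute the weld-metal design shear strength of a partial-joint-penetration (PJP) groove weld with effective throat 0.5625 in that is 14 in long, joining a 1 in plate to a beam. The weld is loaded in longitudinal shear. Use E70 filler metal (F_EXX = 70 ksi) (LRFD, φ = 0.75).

φR_n ≈ 248 kips

Effective throat (given) t_e = 0.5625 in.
A_we = 0.5625 × 14 = 7.875 in².
F_nw = 0.6 F_EXX = 42 ksi.
φR_n = 0.75 × 42 × 7.875 = 248.1 kips.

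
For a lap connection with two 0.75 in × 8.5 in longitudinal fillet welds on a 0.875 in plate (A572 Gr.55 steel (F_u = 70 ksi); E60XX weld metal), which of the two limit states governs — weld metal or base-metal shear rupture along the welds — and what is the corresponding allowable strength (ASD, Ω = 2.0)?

R_n/Ω ≈ 162 kips (weld metal governs)

E60XX → F_EXX = 60 ksi.
t_e = 0.707 × 0.75 = 0.5302 in; L = 17 in.
Weld metal: R_n/Ω = (1/2.0) × 0.6 × 60 × 0.5302 × 17 = 162.3 kips.
Base metal (shear rupture): R_n/Ω = (1/2.0) × 0.6 × 70 × 0.875 × 17 = 312.4 kips.
Governing: weld metal.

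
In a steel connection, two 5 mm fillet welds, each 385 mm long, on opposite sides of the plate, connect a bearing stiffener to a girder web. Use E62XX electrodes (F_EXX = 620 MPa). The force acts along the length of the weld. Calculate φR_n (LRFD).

Effective throat t_e = 0.707 × 5 = 3.535 mm.
Total length L = 770 mm; A_we = 3.535 × 770 = 2722 mm².
F_nw = 0.6 F_EXX = 0.6 × 620 = 372 MPa.
φR_n = 0.75 × 372 × 2722 × 10⁻³ = 759.4 kN.

φR_n ≈ 759 kN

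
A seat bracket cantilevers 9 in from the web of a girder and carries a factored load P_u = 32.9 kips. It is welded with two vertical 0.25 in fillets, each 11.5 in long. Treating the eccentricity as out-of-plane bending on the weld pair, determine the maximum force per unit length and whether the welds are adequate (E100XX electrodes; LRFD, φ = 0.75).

E100XX → F_EXX = 100 ksi.
L_w = 2 × 11.5 = 23 in; section modulus (unit throat) S = 2 × L²/6 = 44.08 in².
Direct shear f_v = P/L_w = 32.9/23 = 1.43 kip/in.
Moment M = P × e = 32.9 × 9 = 296.1 kip·in; bending f_b = M/S = 6.717 kip/in.
f_max = √(f_v² + f_b²) = √(1.43² + 6.717²) = 6.867 kip/in.
φr_n = 0.75 × 0.6 × 100 × (0.707 × 0.25) = 7.954 kip/in → adequate.

f_max ≈ 6.87 kip/in; adequate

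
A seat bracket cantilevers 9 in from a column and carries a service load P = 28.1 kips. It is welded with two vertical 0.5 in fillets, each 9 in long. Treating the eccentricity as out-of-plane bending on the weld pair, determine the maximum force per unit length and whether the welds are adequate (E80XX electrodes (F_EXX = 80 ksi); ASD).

L_w = 2 × 9 = 18 in; section modulus (unit throat) S = 2 × L²/6 = 27 in².
Direct shear f_v = P/L_w = 28.1/18 = 1.561 kip/in.
Moment M = P × e = 28.1 × 9 = 252.9 kip·in; bending f_b = M/S = 9.367 kip/in.
f_max = √(f_v² + f_b²) = √(1.561² + 9.367²) = 9.496 kip/in.
r_n/Ω = (1/2.0) × 0.6 × 80 × (0.707 × 0.5) = 8.484 kip/in → NOT adequate.

f_max ≈ 9.5 kip/in; NOT adequate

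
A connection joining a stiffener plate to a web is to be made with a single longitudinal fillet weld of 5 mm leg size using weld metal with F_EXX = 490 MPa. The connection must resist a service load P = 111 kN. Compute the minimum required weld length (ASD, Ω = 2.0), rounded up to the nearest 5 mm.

L = 215 mm

Throat t_e = 0.707 × 5 = 3.535 mm.
r_n/Ω = (0.6 × 490 × 3.535) / 2.0 = 519.6 N/mm = 0.5196 kN/mm.
L_req = P / (r_n/Ω) = 111 / 0.5196 = 213.6 mm total.
Round up → use L = 215 mm.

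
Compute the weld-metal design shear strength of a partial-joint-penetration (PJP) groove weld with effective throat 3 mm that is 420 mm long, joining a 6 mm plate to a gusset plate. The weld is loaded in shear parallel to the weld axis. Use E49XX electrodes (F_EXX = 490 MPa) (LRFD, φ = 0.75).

φR_n ≈ 278 kN

Effective throat (given) t_e = 3 mm.
A_we = 3 × 420 = 1260 mm².
F_nw = 0.6 F_EXX = 294 MPa.
φR_n = 0.75 × 294 × 1260 × 10⁻³ = 277.8 kN.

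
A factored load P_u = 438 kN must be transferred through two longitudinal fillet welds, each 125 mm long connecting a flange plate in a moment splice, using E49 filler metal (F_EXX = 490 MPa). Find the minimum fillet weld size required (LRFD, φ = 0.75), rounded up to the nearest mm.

w = 12 mm

Total weld length L = 250 mm.
Required throat t_e = P_u / (φ × 0.6 F_EXX × L) = 438 / (0.75 × 0.6 × 490 × 250 × 10⁻³) = 7.946 mm.
Required leg w = t_e / 0.707 = 11.24 mm → use 12 mm.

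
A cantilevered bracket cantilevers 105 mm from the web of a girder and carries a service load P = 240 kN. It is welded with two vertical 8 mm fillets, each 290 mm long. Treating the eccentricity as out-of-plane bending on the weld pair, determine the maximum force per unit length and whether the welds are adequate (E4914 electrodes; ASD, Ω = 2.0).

E49XX → F_EXX = 490 MPa.
L_w = 2 × 290 = 580 mm; section modulus (unit throat) S = 2 × L²/6 = 28030 mm².
Direct shear f_v = P/L_w = 240×10³/580 = 413.8 N/mm.
Moment M = P × e = 240×10³ × 105 = 25200000 N·mm; bending f_b = M/S = 898.9 N/mm.
f_max = √(f_v² + f_b²) = √(413.8² + 898.9²) = 989.6 N/mm.
r_n/Ω = (1/2.0) × 0.6 × 490 × (0.707 × 8) = 831.4 N/mm → NOT adequate.

f_max ≈ 990 N/mm; NOT adequate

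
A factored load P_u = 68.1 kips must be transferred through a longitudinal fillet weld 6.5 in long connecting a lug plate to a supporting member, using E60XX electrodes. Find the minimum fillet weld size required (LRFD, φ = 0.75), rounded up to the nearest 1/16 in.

w = 9/16 in

E60XX → F_EXX = 60 ksi.
Total weld length L = 6.5 in.
Required throat t_e = P_u / (φ × 0.6 F_EXX × L) = 68.1 / (0.75 × 0.6 × 60 × 6.5) = 0.388 in.
Required leg w = t_e / 0.707 = 0.5488 in → use 9/16 in.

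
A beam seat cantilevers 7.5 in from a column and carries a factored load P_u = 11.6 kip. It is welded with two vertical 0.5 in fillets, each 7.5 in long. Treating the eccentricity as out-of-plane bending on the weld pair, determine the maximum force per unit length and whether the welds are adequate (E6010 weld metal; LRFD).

f_max ≈ 4.7 kip/in; adequate

E60XX → F_EXX = 60 ksi.
L_w = 2 × 7.5 = 15 in; section modulus (unit throat) S = 2 × L²/6 = 18.75 in².
Direct shear f_v = P/L_w = 11.6/15 = 0.7733 kip/in.
Moment M = P × e = 11.6 × 7.5 = 87 kip·in; bending f_b = M/S = 4.64 kip/in.
f_max = √(f_v² + f_b²) = √(0.7733² + 4.64²) = 4.704 kip/in.
φr_n = 0.75 × 0.6 × 60 × (0.707 × 0.5) = 9.544 kip/in → adequate.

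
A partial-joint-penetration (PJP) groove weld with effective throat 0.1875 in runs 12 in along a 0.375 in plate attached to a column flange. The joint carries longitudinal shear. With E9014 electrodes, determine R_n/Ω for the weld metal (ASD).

R_n/Ω ≈ 60.8 kip

E90XX → F_EXX = 90 ksi.
Effective throat (given) t_e = 0.1875 in.
A_we = 0.1875 × 12 = 2.25 in².
F_nw = 0.6 F_EXX = 54 ksi.
R_n/Ω = (54 × 2.25) / 2.0 = 60.75 kip.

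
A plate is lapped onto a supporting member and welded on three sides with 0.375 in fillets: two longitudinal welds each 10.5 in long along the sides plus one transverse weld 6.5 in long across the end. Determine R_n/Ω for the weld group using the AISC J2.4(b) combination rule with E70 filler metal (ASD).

E70XX → F_EXX = 70 ksi.
t_e = 0.707 × 0.375 = 0.2651 in.
R_nwl = 0.6 × 70 × 0.2651 × 21 = 233.8 kips (longitudinal, 2 welds).
R_nwt = 0.6 × 70 × 0.2651 × 6.5 = 72.38 kips (transverse, base value).
(i) R_nwl + R_nwt = 306.2 kips; (ii) 0.85 R_nwl + 1.5 R_nwt = 307.3 kips.
R_n = max = 307.3 kips [governs: (ii)]; R_n/Ω = 153.7 kips.

R_n/Ω ≈ 154 kips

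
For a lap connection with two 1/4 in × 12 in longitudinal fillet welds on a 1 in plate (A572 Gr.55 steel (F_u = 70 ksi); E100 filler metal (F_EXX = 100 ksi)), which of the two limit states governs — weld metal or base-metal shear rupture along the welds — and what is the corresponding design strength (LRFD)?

φR_n ≈ 191 kips (weld metal governs)

t_e = 0.707 × 0.25 = 0.1767 in; L = 24 in.
Weld metal: φR_n = 0.75 × 0.6 × 100 × 0.1767 × 24 = 190.9 kips.
Base metal (shear rupture): φR_n = 0.75 × 0.6 × 70 × 1 × 24 = 756 kips.
Governing: weld metal.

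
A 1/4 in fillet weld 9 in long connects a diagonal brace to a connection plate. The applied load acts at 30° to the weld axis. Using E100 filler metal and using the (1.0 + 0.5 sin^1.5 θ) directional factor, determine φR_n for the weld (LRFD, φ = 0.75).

φR_n ≈ 84.2 kips

E100XX → F_EXX = 100 ksi.
t_e = 0.707 × 0.25 = 0.1767 in; A_we = 0.1767 × 9 = 1.591 in².
Directional factor: 1.0 + 0.5 sin^1.5(30°) = 1.177.
F_nw = 0.6 × 100 × 1.177 = 70.61 ksi.
φR_n = 0.75 × 70.61 × 1.591 = 84.24 kips.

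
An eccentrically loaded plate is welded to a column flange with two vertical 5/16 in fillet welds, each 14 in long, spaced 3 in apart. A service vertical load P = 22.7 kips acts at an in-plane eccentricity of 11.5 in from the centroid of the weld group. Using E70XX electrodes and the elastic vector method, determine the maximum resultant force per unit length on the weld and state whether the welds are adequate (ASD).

E70XX → F_EXX = 70 ksi.
Total weld length L_w = 28 in. Treat welds as unit-width lines.
Polar moment about centroid: J = 2[d³/12 + d(b/2)²] = 2[14³/12 + 14×1.5²] = 520.3 in³.
Direct shear f_v = P/L_w = 22.7 / 28 = 0.8107 kip/in (vertical).
Torsion M = P·e = 22.7 × 11.5 = 261.05 kip·in.
Critical point at (x, y) = (1.5, 7) from centroid. f_tx = M·y/J = 3.512 kip/in; f_ty = M·x/J = 0.7525 kip/in.
Resultant f_max = √[f_tx² + (f_v + f_ty)²] = √[3.512² + (0.8107 + 0.7525)²] = 3.844 kip/in.
Capacity per unit length: r_n/Ω = (1/2.0) × 0.6 × 70 × (0.707 × 0.3125) = 4.64 kip/in.
3.844 ≤ 4.64 → adequate.

f_max ≈ 3.84 kip/in; adequate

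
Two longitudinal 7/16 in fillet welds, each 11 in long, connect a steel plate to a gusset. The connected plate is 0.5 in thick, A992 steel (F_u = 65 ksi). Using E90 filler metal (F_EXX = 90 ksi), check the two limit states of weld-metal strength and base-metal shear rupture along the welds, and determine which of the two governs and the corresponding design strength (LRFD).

φR_n ≈ 276 kip (weld metal governs)

t_e = 0.707 × 0.4375 = 0.3093 in; L = 22 in.
Weld metal: φR_n = 0.75 × 0.6 × 90 × 0.3093 × 22 = 275.6 kip.
Base metal (shear rupture): φR_n = 0.75 × 0.6 × 65 × 0.5 × 22 = 321.8 kip.
Governing: weld metal.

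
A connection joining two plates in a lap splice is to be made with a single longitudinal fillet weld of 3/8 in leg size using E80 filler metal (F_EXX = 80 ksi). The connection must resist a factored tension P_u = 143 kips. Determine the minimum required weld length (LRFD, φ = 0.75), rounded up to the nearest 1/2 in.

L = 15 in

Throat t_e = 0.707 × 0.375 = 0.2651 in.
φr_n = 0.75 × 0.6 × 80 × 0.2651 = 9.544 kips/in.
L_req = P_u / φr_n = 143 / 9.544 = 14.98 in total.
Round up → use L = 15 in.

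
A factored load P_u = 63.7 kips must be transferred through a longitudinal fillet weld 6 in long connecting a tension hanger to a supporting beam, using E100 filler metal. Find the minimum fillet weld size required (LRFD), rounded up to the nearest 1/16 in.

w = 3/8 in

E100XX → F_EXX = 100 ksi.
Total weld length L = 6 in.
Required throat t_e = P_u / (φ × 0.6 F_EXX × L) = 63.7 / (0.75 × 0.6 × 100 × 6) = 0.2359 in.
Required leg w = t_e / 0.707 = 0.3337 in → use 3/8 in.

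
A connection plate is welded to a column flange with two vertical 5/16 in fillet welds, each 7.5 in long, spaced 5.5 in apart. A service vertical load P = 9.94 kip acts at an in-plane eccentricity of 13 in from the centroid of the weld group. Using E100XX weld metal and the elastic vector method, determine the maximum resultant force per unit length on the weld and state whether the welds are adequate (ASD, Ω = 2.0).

f_max ≈ 3.7 kip/in; adequate

E100XX → F_EXX = 100 ksi.
Total weld length L_w = 15 in. Treat welds as unit-width lines.
Polar moment about centroid: J = 2[d³/12 + d(b/2)²] = 2[7.5³/12 + 7.5×2.75²] = 183.8 in³.
Direct shear f_v = P/L_w = 9.94 / 15 = 0.6627 kip/in (vertical).
Torsion M = P·e = 9.94 × 13 = 129.22 kip·in.
Critical point at (x, y) = (2.75, 3.75) from centroid. f_tx = M·y/J = 2.637 kip/in; f_ty = M·x/J = 1.934 kip/in.
Resultant f_max = √[f_tx² + (f_v + f_ty)²] = √[2.637² + (0.6627 + 1.934)²] = 3.701 kip/in.
Capacity per unit length: r_n/Ω = (1/2.0) × 0.6 × 100 × (0.707 × 0.3125) = 6.628 kip/in.
3.701 ≤ 6.628 → adequate.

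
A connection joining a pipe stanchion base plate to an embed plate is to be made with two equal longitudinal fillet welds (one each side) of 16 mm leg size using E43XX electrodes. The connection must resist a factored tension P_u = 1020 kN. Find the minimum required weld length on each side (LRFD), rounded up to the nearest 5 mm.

E43XX → F_EXX = 430 MPa.
Throat t_e = 0.707 × 16 = 11.31 mm.
φr_n = 0.75 × 0.6 × 430 × 11.31 × 10⁻³ = 2.189 kN/mm.
L_req = P_u / φr_n = 1020 / 2.189 = 466 mm total.
Per side: 466 / 2 = 233 mm.
Round up → use L = 235 mm on each side.

L = 235 mm on each side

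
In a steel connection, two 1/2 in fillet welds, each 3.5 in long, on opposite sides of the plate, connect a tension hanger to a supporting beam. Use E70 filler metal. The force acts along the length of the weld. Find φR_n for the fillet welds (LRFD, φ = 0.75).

E70XX → F_EXX = 70 ksi.
Effective throat t_e = 0.707 × 0.5 = 0.3535 in.
Total length L = 7 in; A_we = 0.3535 × 7 = 2.474 in².
F_nw = 0.6 F_EXX = 0.6 × 70 = 42 ksi.
φR_n = 0.75 × 42 × 2.474 = 77.95 kip.

φR_n ≈ 77.9 kip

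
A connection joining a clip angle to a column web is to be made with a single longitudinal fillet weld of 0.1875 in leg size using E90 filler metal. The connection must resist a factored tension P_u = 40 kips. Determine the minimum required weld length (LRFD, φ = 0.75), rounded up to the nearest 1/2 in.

L = 7.5 in

E90XX → F_EXX = 90 ksi.
Throat t_e = 0.707 × 0.1875 = 0.1326 in.
φr_n = 0.75 × 0.6 × 90 × 0.1326 = 5.369 kips/in.
L_req = P_u / φr_n = 40 / 5.369 = 7.45 in total.
Round up → use L = 7.5 in.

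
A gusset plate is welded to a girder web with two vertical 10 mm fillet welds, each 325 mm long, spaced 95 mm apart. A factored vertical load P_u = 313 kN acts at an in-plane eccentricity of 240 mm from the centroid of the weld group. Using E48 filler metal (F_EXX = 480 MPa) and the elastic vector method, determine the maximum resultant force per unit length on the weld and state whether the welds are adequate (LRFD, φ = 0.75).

f_max ≈ 1960 N/mm; NOT adequate

Total weld length L_w = 650 mm. Treat welds as unit-width lines.
Polar moment about centroid: J = 2[d³/12 + d(b/2)²] = 2[325³/12 + 325×47.5²] = 7188000 mm³.
Direct shear f_v = P/L_w = 313×10³ / 650 = 481.5 N/mm (vertical).
Torsion M = P·e = 313×10³ × 240 = 75120000 N·mm.
Critical point at (x, y) = (47.5, 162.5) from centroid. f_tx = M·y/J = 1698 N/mm; f_ty = M·x/J = 496.4 N/mm.
Resultant f_max = √[f_tx² + (f_v + f_ty)²] = √[1698² + (481.5 + 496.4)²] = 1960 N/mm.
Capacity per unit length: φr_n = 0.75 × 0.6 × 480 × (0.707 × 10) = 1527 N/mm.
1960 > 1527 → NOT adequate.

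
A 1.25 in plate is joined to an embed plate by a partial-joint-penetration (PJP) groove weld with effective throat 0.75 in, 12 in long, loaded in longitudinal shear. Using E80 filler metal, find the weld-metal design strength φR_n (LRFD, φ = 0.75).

φR_n ≈ 324 kip

E80XX → F_EXX = 80 ksi.
Effective throat (given) t_e = 0.75 in.
A_we = 0.75 × 12 = 9 in².
F_nw = 0.6 F_EXX = 48 ksi.
φR_n = 0.75 × 48 × 9 = 324 kip.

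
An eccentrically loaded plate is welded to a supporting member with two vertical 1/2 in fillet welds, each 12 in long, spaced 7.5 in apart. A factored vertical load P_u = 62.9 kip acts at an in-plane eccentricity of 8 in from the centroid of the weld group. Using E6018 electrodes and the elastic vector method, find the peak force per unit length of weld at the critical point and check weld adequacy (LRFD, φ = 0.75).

E60XX → F_EXX = 60 ksi.
Total weld length L_w = 24 in. Treat welds as unit-width lines.
Polar moment about centroid: J = 2[d³/12 + d(b/2)²] = 2[12³/12 + 12×3.75²] = 625.5 in³.
Direct shear f_v = P/L_w = 62.9 / 24 = 2.621 kip/in (vertical).
Torsion M = P·e = 62.9 × 8 = 503.2 kip·in.
Critical point at (x, y) = (3.75, 6) from centroid. f_tx = M·y/J = 4.827 kip/in; f_ty = M·x/J = 3.017 kip/in.
Resultant f_max = √[f_tx² + (f_v + f_ty)²] = √[4.827² + (2.621 + 3.017)²] = 7.422 kip/in.
Capacity per unit length: φr_n = 0.75 × 0.6 × 60 × (0.707 × 0.5) = 9.544 kip/in.
7.422 ≤ 9.544 → adequate.

f_max ≈ 7.42 kip/in; adequate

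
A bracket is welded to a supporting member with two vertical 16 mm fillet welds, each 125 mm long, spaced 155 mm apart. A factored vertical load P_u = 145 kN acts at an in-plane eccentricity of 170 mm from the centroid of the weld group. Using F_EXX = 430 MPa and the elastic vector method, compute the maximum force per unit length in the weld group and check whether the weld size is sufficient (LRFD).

f_max ≈ 1830 N/mm; adequate

Total weld length L_w = 250 mm. Treat welds as unit-width lines.
Polar moment about centroid: J = 2[d³/12 + d(b/2)²] = 2[125³/12 + 125×77.5²] = 1827000 mm³.
Direct shear f_v = P/L_w = 145×10³ / 250 = 580 N/mm (vertical).
Torsion M = P·e = 145×10³ × 170 = 24650000 N·mm.
Critical point at (x, y) = (77.5, 62.5) from centroid. f_tx = M·y/J = 843.2 N/mm; f_ty = M·x/J = 1046 N/mm.
Resultant f_max = √[f_tx² + (f_v + f_ty)²] = √[843.2² + (580 + 1046)²] = 1831 N/mm.
Capacity per unit length: φr_n = 0.75 × 0.6 × 430 × (0.707 × 16) = 2189 N/mm.
1831 ≤ 2189 → adequate.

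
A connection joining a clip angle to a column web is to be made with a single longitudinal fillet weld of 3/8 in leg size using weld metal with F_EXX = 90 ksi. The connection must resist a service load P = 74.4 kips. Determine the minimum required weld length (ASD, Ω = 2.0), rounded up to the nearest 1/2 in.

Throat t_e = 0.707 × 0.375 = 0.2651 in.
r_n/Ω = (0.6 × 90 × 0.2651) / 2.0 = 7.158 kip/in.
L_req = P / (r_n/Ω) = 74.4 / 7.158 = 10.39 in total.
Round up → use L = 10.5 in.

L = 10.5 in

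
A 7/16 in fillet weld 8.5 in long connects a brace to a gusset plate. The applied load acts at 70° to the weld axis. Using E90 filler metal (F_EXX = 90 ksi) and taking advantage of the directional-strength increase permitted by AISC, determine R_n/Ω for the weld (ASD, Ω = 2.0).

R_n/Ω ≈ 103 kip

t_e = 0.707 × 0.4375 = 0.3093 in; A_we = 0.3093 × 8.5 = 2.629 in².
Directional factor: 1.0 + 0.5 sin^1.5(70°) = 1.455.
F_nw = 0.6 × 90 × 1.455 = 78.59 ksi.
R_n/Ω = (78.59 × 2.629) / 2.0 = 103.3 kip.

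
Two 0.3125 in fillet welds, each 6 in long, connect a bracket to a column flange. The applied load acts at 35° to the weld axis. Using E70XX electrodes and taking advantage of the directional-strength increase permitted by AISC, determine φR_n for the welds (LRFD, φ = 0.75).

E70XX → F_EXX = 70 ksi.
t_e = 0.707 × 0.3125 = 0.2209 in; A_we = 0.2209 × 12 = 2.651 in².
Directional factor: 1.0 + 0.5 sin^1.5(35°) = 1.217.
F_nw = 0.6 × 70 × 1.217 = 51.12 ksi.
φR_n = 0.75 × 51.12 × 2.651 = 101.7 kip.

φR_n ≈ 102 kip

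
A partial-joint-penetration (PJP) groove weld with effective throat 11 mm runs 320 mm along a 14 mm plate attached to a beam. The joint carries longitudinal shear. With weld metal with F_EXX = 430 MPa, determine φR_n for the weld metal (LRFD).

φR_n ≈ 681 kN

Effective throat (given) t_e = 11 mm.
A_we = 11 × 320 = 3520 mm².
F_nw = 0.6 F_EXX = 258 MPa.
φR_n = 0.75 × 258 × 3520 × 10⁻³ = 681.1 kN.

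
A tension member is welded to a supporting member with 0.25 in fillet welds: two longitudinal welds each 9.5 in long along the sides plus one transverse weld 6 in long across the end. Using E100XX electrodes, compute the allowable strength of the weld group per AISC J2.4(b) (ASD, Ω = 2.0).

R_n/Ω ≈ 133 kip

E100XX → F_EXX = 100 ksi.
t_e = 0.707 × 0.25 = 0.1767 in.
R_nwl = 0.6 × 100 × 0.1767 × 19 = 201.5 kip (longitudinal, 2 welds).
R_nwt = 0.6 × 100 × 0.1767 × 6 = 63.63 kip (transverse, base value).
(i) R_nwl + R_nwt = 265.1 kip; (ii) 0.85 R_nwl + 1.5 R_nwt = 266.7 kip.
R_n = max = 266.7 kip [governs: (ii)]; R_n/Ω = 133.4 kip.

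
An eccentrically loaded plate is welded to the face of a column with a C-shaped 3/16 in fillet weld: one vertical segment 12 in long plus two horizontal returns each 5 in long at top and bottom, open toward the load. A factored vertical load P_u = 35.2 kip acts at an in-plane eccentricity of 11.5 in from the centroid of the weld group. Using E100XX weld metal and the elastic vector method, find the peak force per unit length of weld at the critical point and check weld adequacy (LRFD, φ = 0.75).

E100XX → F_EXX = 100 ksi.
Total weld length L_w = 22 in. Treat welds as unit-width lines.
Centroid: x̄ = 2×5×2.5 / 22 = 1.136 in from the vertical weld.
Polar moment about centroid: J = I_x + I_y = [12³/12 + 2×5×6²] + [12×1.136² + 2(5³/12 + 5×1.364²)] = 558.9 in³.
Direct shear f_v = P/L_w = 35.2 / 22 = 1.6 kip/in (vertical).
Torsion M = P·e = 35.2 × 11.5 = 404.8 kip·in.
Critical point at (x, y) = (3.864, 6) from centroid. f_tx = M·y/J = 4.345 kip/in; f_ty = M·x/J = 2.798 kip/in.
Resultant f_max = √[f_tx² + (f_v + f_ty)²] = √[4.345² + (1.6 + 2.798)²] = 6.183 kip/in.
Capacity per unit length: φr_n = 0.75 × 0.6 × 100 × (0.707 × 0.1875) = 5.965 kip/in.
6.183 > 5.965 → NOT adequate.

f_max ≈ 6.18 kip/in; NOT adequate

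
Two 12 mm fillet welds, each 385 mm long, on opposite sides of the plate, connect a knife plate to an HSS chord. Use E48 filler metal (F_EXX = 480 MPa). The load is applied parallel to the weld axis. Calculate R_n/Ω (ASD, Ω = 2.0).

R_n/Ω ≈ 941 kN

Effective throat t_e = 0.707 × 12 = 8.484 mm.
Total length L = 770 mm; A_we = 8.484 × 770 = 6533 mm².
F_nw = 0.6 F_EXX = 0.6 × 480 = 288 MPa.
R_n = 288 × 6533 × 10⁻³ = 1881 kN; R_n/Ω = 1881/2.0 = 940.7 kN.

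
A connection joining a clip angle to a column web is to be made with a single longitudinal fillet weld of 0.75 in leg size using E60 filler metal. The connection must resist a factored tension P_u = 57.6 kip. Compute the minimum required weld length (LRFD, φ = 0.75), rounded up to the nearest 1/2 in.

L = 4.5 in

E60XX → F_EXX = 60 ksi.
Throat t_e = 0.707 × 0.75 = 0.5302 in.
φr_n = 0.75 × 0.6 × 60 × 0.5302 = 14.32 kip/in.
L_req = P_u / φr_n = 57.6 / 14.32 = 4.023 in total.
Round up → use L = 4.5 in.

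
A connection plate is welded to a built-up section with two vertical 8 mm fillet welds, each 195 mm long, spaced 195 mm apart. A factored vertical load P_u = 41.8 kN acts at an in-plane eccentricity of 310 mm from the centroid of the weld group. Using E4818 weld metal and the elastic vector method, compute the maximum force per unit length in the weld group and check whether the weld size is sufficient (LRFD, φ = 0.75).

E48XX → F_EXX = 480 MPa.
Total weld length L_w = 390 mm. Treat welds as unit-width lines.
Polar moment about centroid: J = 2[d³/12 + d(b/2)²] = 2[195³/12 + 195×97.5²] = 4943000 mm³.
Direct shear f_v = P/L_w = 41.8×10³ / 390 = 107.2 N/mm (vertical).
Torsion M = P·e = 41.8×10³ × 310 = 12958000 N·mm.
Critical point at (x, y) = (97.5, 97.5) from centroid. f_tx = M·y/J = 255.6 N/mm; f_ty = M·x/J = 255.6 N/mm.
Resultant f_max = √[f_tx² + (f_v + f_ty)²] = √[255.6² + (107.2 + 255.6)²] = 443.8 N/mm.
Capacity per unit length: φr_n = 0.75 × 0.6 × 480 × (0.707 × 8) = 1222 N/mm.
443.8 ≤ 1222 → adequate.

f_max ≈ 444 N/mm; adequate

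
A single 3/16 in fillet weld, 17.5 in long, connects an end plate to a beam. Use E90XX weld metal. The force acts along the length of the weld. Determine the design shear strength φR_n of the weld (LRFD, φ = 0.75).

φR_n ≈ 94 kip

E90XX → F_EXX = 90 ksi.
Effective throat t_e = 0.707 × 0.1875 = 0.1326 in.
Total length L = 17.5 in; A_we = 0.1326 × 17.5 = 2.32 in².
F_nw = 0.6 F_EXX = 0.6 × 90 = 54 ksi.
φR_n = 0.75 × 54 × 2.32 = 93.95 kip.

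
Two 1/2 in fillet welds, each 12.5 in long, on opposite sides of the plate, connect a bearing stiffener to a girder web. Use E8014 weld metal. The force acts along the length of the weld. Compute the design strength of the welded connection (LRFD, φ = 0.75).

φR_n ≈ 318 kip

E80XX → F_EXX = 80 ksi.
Effective throat t_e = 0.707 × 0.5 = 0.3535 in.
Total length L = 25 in; A_we = 0.3535 × 25 = 8.838 in².
F_nw = 0.6 F_EXX = 0.6 × 80 = 48 ksi.
φR_n = 0.75 × 48 × 8.838 = 318.2 kip.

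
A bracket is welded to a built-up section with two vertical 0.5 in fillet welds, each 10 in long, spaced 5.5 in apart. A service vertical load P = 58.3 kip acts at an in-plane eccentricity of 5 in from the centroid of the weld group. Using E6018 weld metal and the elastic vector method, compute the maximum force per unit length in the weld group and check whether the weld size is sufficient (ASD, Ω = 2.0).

E60XX → F_EXX = 60 ksi.
Total weld length L_w = 20 in. Treat welds as unit-width lines.
Polar moment about centroid: J = 2[d³/12 + d(b/2)²] = 2[10³/12 + 10×2.75²] = 317.9 in³.
Direct shear f_v = P/L_w = 58.3 / 20 = 2.915 kip/in (vertical).
Torsion M = P·e = 58.3 × 5 = 291.5 kip·in.
Critical point at (x, y) = (2.75, 5) from centroid. f_tx = M·y/J = 4.585 kip/in; f_ty = M·x/J = 2.521 kip/in.
Resultant f_max = √[f_tx² + (f_v + f_ty)²] = √[4.585² + (2.915 + 2.521)²] = 7.111 kip/in.
Capacity per unit length: r_n/Ω = (1/2.0) × 0.6 × 60 × (0.707 × 0.5) = 6.363 kip/in.
7.111 > 6.363 → NOT adequate.

f_max ≈ 7.11 kip/in; NOT adequate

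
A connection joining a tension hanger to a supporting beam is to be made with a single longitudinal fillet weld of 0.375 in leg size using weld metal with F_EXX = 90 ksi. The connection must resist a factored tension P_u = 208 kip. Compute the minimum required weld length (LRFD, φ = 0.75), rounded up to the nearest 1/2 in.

L = 19.5 in

Throat t_e = 0.707 × 0.375 = 0.2651 in.
φr_n = 0.75 × 0.6 × 90 × 0.2651 = 10.74 kip/in.
L_req = P_u / φr_n = 208 / 10.74 = 19.37 in total.
Round up → use L = 19.5 in.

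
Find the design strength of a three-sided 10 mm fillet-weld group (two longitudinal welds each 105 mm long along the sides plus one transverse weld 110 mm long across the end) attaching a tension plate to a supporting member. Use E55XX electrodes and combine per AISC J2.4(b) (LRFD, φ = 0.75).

φR_n ≈ 601 kN

E55XX → F_EXX = 550 MPa.
t_e = 0.707 × 10 = 7.07 mm.
R_nwl = 0.6 × 550 × 7.07 × 210 × 10⁻³ = 490 kN (longitudinal, 2 welds).
R_nwt = 0.6 × 550 × 7.07 × 110 × 10⁻³ = 256.6 kN (transverse, base value).
(i) R_nwl + R_nwt = 746.6 kN; (ii) 0.85 R_nwl + 1.5 R_nwt = 801.4 kN.
R_n = max = 801.4 kN [governs: (ii)]; φR_n = 601.1 kN.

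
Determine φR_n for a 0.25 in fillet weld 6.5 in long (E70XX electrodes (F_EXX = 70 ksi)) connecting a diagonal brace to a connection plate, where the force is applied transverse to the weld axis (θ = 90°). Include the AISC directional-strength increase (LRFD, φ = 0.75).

t_e = 0.707 × 0.25 = 0.1767 in; A_we = 0.1767 × 6.5 = 1.149 in².
Directional factor: 1.0 + 0.5 sin^1.5(90°) = 1.5.
F_nw = 0.6 × 70 × 1.5 = 63 ksi.
φR_n = 0.75 × 63 × 1.149 = 54.28 kip.

φR_n ≈ 54.3 kip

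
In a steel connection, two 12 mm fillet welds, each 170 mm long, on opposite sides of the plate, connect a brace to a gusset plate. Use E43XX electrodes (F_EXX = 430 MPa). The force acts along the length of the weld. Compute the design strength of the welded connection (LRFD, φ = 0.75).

Effective throat t_e = 0.707 × 12 = 8.484 mm.
Total length L = 340 mm; A_we = 8.484 × 340 = 2885 mm².
F_nw = 0.6 F_EXX = 0.6 × 430 = 258 MPa.
φR_n = 0.75 × 258 × 2885 × 10⁻³ = 558.2 kN.

φR_n ≈ 558 kN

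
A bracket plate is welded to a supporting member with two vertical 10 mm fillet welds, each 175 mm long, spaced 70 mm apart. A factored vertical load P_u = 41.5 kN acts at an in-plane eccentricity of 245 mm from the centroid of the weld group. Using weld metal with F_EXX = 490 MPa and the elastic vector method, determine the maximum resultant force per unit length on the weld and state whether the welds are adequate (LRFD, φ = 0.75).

Total weld length L_w = 350 mm. Treat welds as unit-width lines.
Polar moment about centroid: J = 2[d³/12 + d(b/2)²] = 2[175³/12 + 175×35²] = 1322000 mm³.
Direct shear f_v = P/L_w = 41.5×10³ / 350 = 118.6 N/mm (vertical).
Torsion M = P·e = 41.5×10³ × 245 = 10168000 N·mm.
Critical point at (x, y) = (35, 87.5) from centroid. f_tx = M·y/J = 673 N/mm; f_ty = M·x/J = 269.2 N/mm.
Resultant f_max = √[f_tx² + (f_v + f_ty)²] = √[673² + (118.6 + 269.2)²] = 776.7 N/mm.
Capacity per unit length: φr_n = 0.75 × 0.6 × 490 × (0.707 × 10) = 1559 N/mm.
776.7 ≤ 1559 → adequate.

f_max ≈ 777 N/mm; adequate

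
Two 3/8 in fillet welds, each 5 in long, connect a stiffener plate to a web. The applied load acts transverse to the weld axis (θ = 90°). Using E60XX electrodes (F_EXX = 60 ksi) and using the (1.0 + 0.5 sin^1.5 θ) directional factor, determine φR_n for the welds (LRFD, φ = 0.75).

φR_n ≈ 107 kips

t_e = 0.707 × 0.375 = 0.2651 in; A_we = 0.2651 × 10 = 2.651 in².
Directional factor: 1.0 + 0.5 sin^1.5(90°) = 1.5.
F_nw = 0.6 × 60 × 1.5 = 54 ksi.
φR_n = 0.75 × 54 × 2.651 = 107.4 kips.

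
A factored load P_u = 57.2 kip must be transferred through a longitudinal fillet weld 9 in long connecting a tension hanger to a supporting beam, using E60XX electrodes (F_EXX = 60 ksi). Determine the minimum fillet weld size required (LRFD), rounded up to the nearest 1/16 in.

Total weld length L = 9 in.
Required throat t_e = P_u / (φ × 0.6 F_EXX × L) = 57.2 / (0.75 × 0.6 × 60 × 9) = 0.2354 in.
Required leg w = t_e / 0.707 = 0.3329 in → use 3/8 in.

w = 3/8 in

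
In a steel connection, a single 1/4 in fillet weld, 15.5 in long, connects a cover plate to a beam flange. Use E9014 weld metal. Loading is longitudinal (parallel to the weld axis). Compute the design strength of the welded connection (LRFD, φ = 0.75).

E90XX → F_EXX = 90 ksi.
Effective throat t_e = 0.707 × 0.25 = 0.1767 in.
Total length L = 15.5 in; A_we = 0.1767 × 15.5 = 2.74 in².
F_nw = 0.6 F_EXX = 0.6 × 90 = 54 ksi.
φR_n = 0.75 × 54 × 2.74 = 111 kip.

φR_n ≈ 111 kip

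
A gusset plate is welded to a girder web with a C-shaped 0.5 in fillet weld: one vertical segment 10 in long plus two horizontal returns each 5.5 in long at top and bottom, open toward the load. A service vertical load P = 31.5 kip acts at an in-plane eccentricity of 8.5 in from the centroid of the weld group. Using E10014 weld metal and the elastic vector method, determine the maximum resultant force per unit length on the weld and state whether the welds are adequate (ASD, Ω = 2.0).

f_max ≈ 5.13 kip/in; adequate

E100XX → F_EXX = 100 ksi.
Total weld length L_w = 21 in. Treat welds as unit-width lines.
Centroid: x̄ = 2×5.5×2.75 / 21 = 1.44 in from the vertical weld.
Polar moment about centroid: J = I_x + I_y = [10³/12 + 2×5.5×5²] + [10×1.44² + 2(5.5³/12 + 5.5×1.31²)] = 425.7 in³.
Direct shear f_v = P/L_w = 31.5 / 21 = 1.5 kip/in (vertical).
Torsion M = P·e = 31.5 × 8.5 = 267.75 kip·in.
Critical point at (x, y) = (4.06, 5) from centroid. f_tx = M·y/J = 3.145 kip/in; f_ty = M·x/J = 2.553 kip/in.
Resultant f_max = √[f_tx² + (f_v + f_ty)²] = √[3.145² + (1.5 + 2.553)²] = 5.13 kip/in.
Capacity per unit length: r_n/Ω = (1/2.0) × 0.6 × 100 × (0.707 × 0.5) = 10.6 kip/in.
5.13 ≤ 10.6 → adequate.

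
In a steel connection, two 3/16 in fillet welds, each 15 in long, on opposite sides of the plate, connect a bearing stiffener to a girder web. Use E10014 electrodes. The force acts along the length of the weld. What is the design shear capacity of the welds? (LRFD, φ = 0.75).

φR_n ≈ 179 kip

E100XX → F_EXX = 100 ksi.
Effective throat t_e = 0.707 × 0.1875 = 0.1326 in.
Total length L = 30 in; A_we = 0.1326 × 30 = 3.977 in².
F_nw = 0.6 F_EXX = 0.6 × 100 = 60 ksi.
φR_n = 0.75 × 60 × 3.977 = 179 kip.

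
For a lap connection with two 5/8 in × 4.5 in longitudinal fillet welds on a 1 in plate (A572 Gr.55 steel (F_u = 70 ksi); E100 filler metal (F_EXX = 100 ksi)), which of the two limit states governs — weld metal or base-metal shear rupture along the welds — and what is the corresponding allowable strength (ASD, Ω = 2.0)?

t_e = 0.707 × 0.625 = 0.4419 in; L = 9 in.
Weld metal: R_n/Ω = (1/2.0) × 0.6 × 100 × 0.4419 × 9 = 119.3 kip.
Base metal (shear rupture): R_n/Ω = (1/2.0) × 0.6 × 70 × 1 × 9 = 189 kip.
Governing: weld metal.

R_n/Ω ≈ 119 kip (weld metal governs)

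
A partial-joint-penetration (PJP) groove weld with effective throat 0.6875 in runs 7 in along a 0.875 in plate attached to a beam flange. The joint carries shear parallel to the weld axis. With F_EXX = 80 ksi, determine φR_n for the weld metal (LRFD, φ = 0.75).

Effective throat (given) t_e = 0.6875 in.
A_we = 0.6875 × 7 = 4.812 in².
F_nw = 0.6 F_EXX = 48 ksi.
φR_n = 0.75 × 48 × 4.812 = 173.2 kip.

φR_n ≈ 173 kip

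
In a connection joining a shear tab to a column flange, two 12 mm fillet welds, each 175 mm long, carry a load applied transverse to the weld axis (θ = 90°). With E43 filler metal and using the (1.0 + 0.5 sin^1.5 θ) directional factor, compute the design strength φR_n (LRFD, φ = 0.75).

φR_n ≈ 862 kN

E43XX → F_EXX = 430 MPa.
t_e = 0.707 × 12 = 8.484 mm; A_we = 8.484 × 350 = 2969 mm².
Directional factor: 1.0 + 0.5 sin^1.5(90°) = 1.5.
F_nw = 0.6 × 430 × 1.5 = 387 MPa.
φR_n = 0.75 × 387 × 2969 × 10⁻³ = 861.9 kN.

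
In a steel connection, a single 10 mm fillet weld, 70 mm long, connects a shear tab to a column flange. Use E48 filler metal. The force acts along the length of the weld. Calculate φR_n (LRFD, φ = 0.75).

E48XX → F_EXX = 480 MPa.
Effective throat t_e = 0.707 × 10 = 7.07 mm.
Total length L = 70 mm; A_we = 7.07 × 70 = 494.9 mm².
F_nw = 0.6 F_EXX = 0.6 × 480 = 288 MPa.
φR_n = 0.75 × 288 × 494.9 × 10⁻³ = 106.9 kN.

φR_n ≈ 107 kN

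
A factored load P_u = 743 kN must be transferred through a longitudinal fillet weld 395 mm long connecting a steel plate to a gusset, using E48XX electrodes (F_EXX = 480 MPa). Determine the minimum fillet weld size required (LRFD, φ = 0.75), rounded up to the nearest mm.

w = 13 mm

Total weld length L = 395 mm.
Required throat t_e = P_u / (φ × 0.6 F_EXX × L) = 743 / (0.75 × 0.6 × 480 × 395 × 10⁻³) = 8.708 mm.
Required leg w = t_e / 0.707 = 12.32 mm → use 13 mm.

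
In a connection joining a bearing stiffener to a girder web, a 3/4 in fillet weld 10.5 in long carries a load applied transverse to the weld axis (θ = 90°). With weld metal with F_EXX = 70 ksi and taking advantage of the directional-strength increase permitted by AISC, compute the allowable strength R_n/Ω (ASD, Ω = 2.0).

t_e = 0.707 × 0.75 = 0.5302 in; A_we = 0.5302 × 10.5 = 5.568 in².
Directional factor: 1.0 + 0.5 sin^1.5(90°) = 1.5.
F_nw = 0.6 × 70 × 1.5 = 63 ksi.
R_n/Ω = (63 × 5.568) / 2.0 = 175.4 kips.

R_n/Ω ≈ 175 kips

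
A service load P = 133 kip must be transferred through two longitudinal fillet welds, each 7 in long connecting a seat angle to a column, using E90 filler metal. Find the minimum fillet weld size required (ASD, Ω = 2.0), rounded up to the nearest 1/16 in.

E90XX → F_EXX = 90 ksi.
Total weld length L = 14 in.
Required throat t_e = P × Ω / (0.6 F_EXX × L) = 133 × 2.0 / (0.6 × 90 × 14) = 0.3519 in.
Required leg w = t_e / 0.707 = 0.4977 in → use 1/2 in.

w = 1/2 in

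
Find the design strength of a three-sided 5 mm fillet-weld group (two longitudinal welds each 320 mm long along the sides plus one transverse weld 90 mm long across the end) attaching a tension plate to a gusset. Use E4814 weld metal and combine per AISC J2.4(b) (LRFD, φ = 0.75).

φR_n ≈ 557 kN

E48XX → F_EXX = 480 MPa.
t_e = 0.707 × 5 = 3.535 mm.
R_nwl = 0.6 × 480 × 3.535 × 640 × 10⁻³ = 651.6 kN (longitudinal, 2 welds).
R_nwt = 0.6 × 480 × 3.535 × 90 × 10⁻³ = 91.63 kN (transverse, base value).
(i) R_nwl + R_nwt = 743.2 kN; (ii) 0.85 R_nwl + 1.5 R_nwt = 691.3 kN.
R_n = max = 743.2 kN [governs: (i)]; φR_n = 557.4 kN.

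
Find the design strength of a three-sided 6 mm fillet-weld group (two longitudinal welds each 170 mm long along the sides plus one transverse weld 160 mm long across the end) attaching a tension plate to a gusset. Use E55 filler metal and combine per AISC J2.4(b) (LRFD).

φR_n ≈ 555 kN

E55XX → F_EXX = 550 MPa.
t_e = 0.707 × 6 = 4.242 mm.
R_nwl = 0.6 × 550 × 4.242 × 340 × 10⁻³ = 476 kN (longitudinal, 2 welds).
R_nwt = 0.6 × 550 × 4.242 × 160 × 10⁻³ = 224 kN (transverse, base value).
(i) R_nwl + R_nwt = 699.9 kN; (ii) 0.85 R_nwl + 1.5 R_nwt = 740.5 kN.
R_n = max = 740.5 kN [governs: (ii)]; φR_n = 555.4 kN.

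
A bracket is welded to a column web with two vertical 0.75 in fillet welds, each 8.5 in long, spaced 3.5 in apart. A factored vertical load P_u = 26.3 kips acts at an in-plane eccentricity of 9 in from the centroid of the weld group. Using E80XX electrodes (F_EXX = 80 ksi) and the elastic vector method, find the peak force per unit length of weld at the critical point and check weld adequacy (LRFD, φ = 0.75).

f_max ≈ 7.77 kip/in; adequate

Total weld length L_w = 17 in. Treat welds as unit-width lines.
Polar moment about centroid: J = 2[d³/12 + d(b/2)²] = 2[8.5³/12 + 8.5×1.75²] = 154.4 in³.
Direct shear f_v = P/L_w = 26.3 / 17 = 1.547 kip/in (vertical).
Torsion M = P·e = 26.3 × 9 = 236.7 kip·in.
Critical point at (x, y) = (1.75, 4.25) from centroid. f_tx = M·y/J = 6.515 kip/in; f_ty = M·x/J = 2.683 kip/in.
Resultant f_max = √[f_tx² + (f_v + f_ty)²] = √[6.515² + (1.547 + 2.683)²] = 7.767 kip/in.
Capacity per unit length: φr_n = 0.75 × 0.6 × 80 × (0.707 × 0.75) = 19.09 kip/in.
7.767 ≤ 19.09 → adequate.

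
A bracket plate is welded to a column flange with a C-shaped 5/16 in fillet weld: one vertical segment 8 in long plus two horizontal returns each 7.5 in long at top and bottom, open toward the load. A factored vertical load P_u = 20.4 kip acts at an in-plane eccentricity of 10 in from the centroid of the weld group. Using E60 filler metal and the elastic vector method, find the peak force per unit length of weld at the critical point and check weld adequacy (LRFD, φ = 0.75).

E60XX → F_EXX = 60 ksi.
Total weld length L_w = 23 in. Treat welds as unit-width lines.
Centroid: x̄ = 2×7.5×3.75 / 23 = 2.446 in from the vertical weld.
Polar moment about centroid: J = I_x + I_y = [8³/12 + 2×7.5×4²] + [8×2.446² + 2(7.5³/12 + 7.5×1.304²)] = 426.3 in³.
Direct shear f_v = P/L_w = 20.4 / 23 = 0.887 kip/in (vertical).
Torsion M = P·e = 20.4 × 10 = 204 kip·in.
Critical point at (x, y) = (5.054, 4) from centroid. f_tx = M·y/J = 1.914 kip/in; f_ty = M·x/J = 2.418 kip/in.
Resultant f_max = √[f_tx² + (f_v + f_ty)²] = √[1.914² + (0.887 + 2.418)²] = 3.819 kip/in.
Capacity per unit length: φr_n = 0.75 × 0.6 × 60 × (0.707 × 0.3125) = 5.965 kip/in.
3.819 ≤ 5.965 → adequate.

f_max ≈ 3.82 kip/in; adequate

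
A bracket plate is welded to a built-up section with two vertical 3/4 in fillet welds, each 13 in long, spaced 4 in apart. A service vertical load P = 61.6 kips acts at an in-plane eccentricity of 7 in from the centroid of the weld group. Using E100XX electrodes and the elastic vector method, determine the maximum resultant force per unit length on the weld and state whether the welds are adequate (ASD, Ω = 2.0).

f_max ≈ 7.29 kip/in; adequate

E100XX → F_EXX = 100 ksi.
Total weld length L_w = 26 in. Treat welds as unit-width lines.
Polar moment about centroid: J = 2[d³/12 + d(b/2)²] = 2[13³/12 + 13×2²] = 470.2 in³.
Direct shear f_v = P/L_w = 61.6 / 26 = 2.369 kip/in (vertical).
Torsion M = P·e = 61.6 × 7 = 431.2 kip·in.
Critical point at (x, y) = (2, 6.5) from centroid. f_tx = M·y/J = 5.961 kip/in; f_ty = M·x/J = 1.834 kip/in.
Resultant f_max = √[f_tx² + (f_v + f_ty)²] = √[5.961² + (2.369 + 1.834)²] = 7.294 kip/in.
Capacity per unit length: r_n/Ω = (1/2.0) × 0.6 × 100 × (0.707 × 0.75) = 15.91 kip/in.
7.294 ≤ 15.91 → adequate.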